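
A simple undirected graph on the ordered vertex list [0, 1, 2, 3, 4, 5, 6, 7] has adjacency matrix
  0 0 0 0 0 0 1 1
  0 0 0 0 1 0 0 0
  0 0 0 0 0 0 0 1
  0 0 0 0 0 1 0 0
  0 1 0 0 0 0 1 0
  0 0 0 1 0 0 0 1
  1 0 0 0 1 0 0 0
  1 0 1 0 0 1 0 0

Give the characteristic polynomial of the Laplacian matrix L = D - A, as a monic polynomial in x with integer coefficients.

With the vertex order [0, 1, 2, 3, 4, 5, 6, 7], the degrees are [2, 1, 1, 1, 2, 2, 2, 3], giving D = diag(2, 1, 1, 1, 2, 2, 2, 3) and L = D - A. Computing det(xI - L) by cofactor expansion (or equivalently via sum-over-permutations) gives x^8 - 14x^7 + 77x^6 - 212x^5 + 308x^4 - 228x^3 + 76x^2 - 8x. Since p(0) = det(-L) = 0, x divides p(x).

x^8 - 14x^7 + 77x^6 - 212x^5 + 308x^4 - 228x^3 + 76x^2 - 8x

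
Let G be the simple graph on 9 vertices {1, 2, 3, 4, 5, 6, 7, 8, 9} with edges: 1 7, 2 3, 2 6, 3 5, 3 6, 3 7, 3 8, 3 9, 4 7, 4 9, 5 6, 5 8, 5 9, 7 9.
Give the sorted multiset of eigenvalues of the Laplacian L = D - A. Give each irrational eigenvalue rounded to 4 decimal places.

[0, 0.6621, 1.3094, 1.6560, 3.0773, 3.7836, 4.6686, 5.6960, 7.1469]

Each diagonal entry of L is the vertex degree and each off-diagonal entry is -1 where an edge is present, 0 otherwise; in the order [1, 2, 3, 4, 5, 6, 7, 8, 9] the diagonal is [1, 2, 6, 2, 4, 3, 4, 2, 4]. Since every row of L sums to 0, the all-ones vector is in the kernel and 0 is an eigenvalue. The single zero eigenvalue shows the graph is connected. The eigenvalues sum to 28, which equals trace(L) = 2|E|.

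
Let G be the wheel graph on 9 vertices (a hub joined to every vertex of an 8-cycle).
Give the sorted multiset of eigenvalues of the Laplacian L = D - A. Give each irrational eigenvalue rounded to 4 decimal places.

[0, 1.5858, 1.5858, 3, 3, 4.4142, 4.4142, 5, 9]

The graph has 9 vertices and degree multiset [8, 3, 3, 3, 3, 3, 3, 3, 3]; D is the diagonal matrix of degrees and L = D - A. Since every row of L sums to 0, the all-ones vector is in the kernel and 0 is an eigenvalue. The single zero eigenvalue shows the graph is connected.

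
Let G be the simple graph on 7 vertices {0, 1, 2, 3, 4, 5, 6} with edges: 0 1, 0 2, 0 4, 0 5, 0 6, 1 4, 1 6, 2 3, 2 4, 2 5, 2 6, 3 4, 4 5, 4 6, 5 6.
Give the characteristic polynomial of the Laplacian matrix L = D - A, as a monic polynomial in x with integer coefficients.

Each diagonal entry of L is the vertex degree and each off-diagonal entry is -1 where an edge is present, 0 otherwise; in the order [0, 1, 2, 3, 4, 5, 6] the diagonal is [5, 3, 5, 2, 6, 4, 5]. Computing det(xI - L) by cofactor expansion (or equivalently via sum-over-permutations) gives x^7 - 30x^6 + 365x^5 - 2292x^4 + 7774x^3 - 13366x^2 + 8988x. Since p(0) = det(-L) = 0, x divides p(x). The largest eigenvalue, 7, is at most the vertex count 7.

x^7 - 30x^6 + 365x^5 - 2292x^4 + 7774x^3 - 13366x^2 + 8988x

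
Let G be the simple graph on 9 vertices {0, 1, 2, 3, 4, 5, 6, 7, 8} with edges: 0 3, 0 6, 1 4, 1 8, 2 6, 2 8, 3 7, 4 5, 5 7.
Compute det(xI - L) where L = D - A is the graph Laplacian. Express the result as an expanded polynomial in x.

x^9 - 18x^8 + 135x^7 - 546x^6 + 1287x^5 - 1782x^4 + 1386x^3 - 540x^2 + 81x

Reading degrees in the order [0, 1, 2, 3, 4, 5, 6, 7, 8] gives [2, 2, 2, 2, 2, 2, 2, 2, 2]; set D = diag(2, 2, 2, 2, 2, 2, 2, 2, 2) and form L = D - A. Computing det(xI - L) by cofactor expansion (or equivalently via sum-over-permutations) gives x^9 - 18x^8 + 135x^7 - 546x^6 + 1287x^5 - 1782x^4 + 1386x^3 - 540x^2 + 81x. Since p(0) = det(-L) = 0, x divides p(x). By the matrix-tree theorem the graph has (1/9) * product of the nonzero eigenvalues = 9 spanning trees. There is one zero in the spectrum, matching the 1 component.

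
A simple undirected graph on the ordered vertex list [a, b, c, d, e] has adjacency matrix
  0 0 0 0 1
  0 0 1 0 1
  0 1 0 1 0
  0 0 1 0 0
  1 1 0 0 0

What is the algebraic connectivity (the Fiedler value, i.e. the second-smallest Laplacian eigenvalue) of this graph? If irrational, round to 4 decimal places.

0.3820

With the vertex order [a, b, c, d, e], the degrees are [1, 2, 2, 1, 2], giving D = diag(1, 2, 2, 1, 2) and L = D - A. The smallest Laplacian eigenvalue is always 0. The next one, lambda_2 = 0.3820, measures how hard the graph is to disconnect: larger values mean better connectivity. The largest eigenvalue, 3.6180, is at most the vertex count 5. By the matrix-tree theorem the graph has (1/5) * product of the nonzero eigenvalues = 1 spanning tree.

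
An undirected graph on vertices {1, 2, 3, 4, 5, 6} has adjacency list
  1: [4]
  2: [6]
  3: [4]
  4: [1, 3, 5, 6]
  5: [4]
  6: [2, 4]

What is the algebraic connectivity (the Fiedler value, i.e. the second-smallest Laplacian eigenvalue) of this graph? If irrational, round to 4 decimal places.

Each diagonal entry of L is the vertex degree and each off-diagonal entry is -1 where an edge is present, 0 otherwise; in the order [1, 2, 3, 4, 5, 6] the diagonal is [1, 1, 1, 4, 1, 2]. Computing the eigenvalues of L and sorting gives [0, 0.4859, 1, 1, 2.4280, 5.0861]. The Fiedler value lambda_2 = 0.4859 is strictly positive, so the graph is connected. The largest eigenvalue, 5.0861, is at most the vertex count 6.

0.4859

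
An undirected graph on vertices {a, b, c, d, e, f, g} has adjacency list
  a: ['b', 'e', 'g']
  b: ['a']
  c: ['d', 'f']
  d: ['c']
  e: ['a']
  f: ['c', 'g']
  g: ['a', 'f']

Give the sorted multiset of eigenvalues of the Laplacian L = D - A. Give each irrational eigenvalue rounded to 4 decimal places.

Reading degrees in the order [a, b, c, d, e, f, g] gives [3, 1, 2, 1, 1, 2, 2]; set D = diag(3, 1, 2, 1, 1, 2, 2) and form L = D - A. The multiplicity of 0 as a Laplacian eigenvalue equals the number of connected components. The single zero eigenvalue shows the graph is connected. The eigenvalues sum to 12, which equals trace(L) = 2|E|.

[0, 0.2254, 1, 1, 2.1859, 3.3604, 4.2283]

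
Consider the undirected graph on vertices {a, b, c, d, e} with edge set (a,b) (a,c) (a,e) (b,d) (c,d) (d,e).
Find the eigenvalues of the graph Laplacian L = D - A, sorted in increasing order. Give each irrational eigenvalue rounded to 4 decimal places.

[0, 2, 2, 3, 5]

Each diagonal entry of L is the vertex degree and each off-diagonal entry is -1 where an edge is present, 0 otherwise; in the order [a, b, c, d, e] the diagonal is [3, 2, 2, 3, 2]. L is symmetric positive semidefinite, so every eigenvalue is real and nonnegative. The single zero eigenvalue shows the graph is connected.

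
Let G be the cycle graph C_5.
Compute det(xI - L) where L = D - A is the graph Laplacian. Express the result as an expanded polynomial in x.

The graph has 5 vertices and degree multiset [2, 2, 2, 2, 2]; D is the diagonal matrix of degrees and L = D - A. L has integer entries, so p(x) = det(xI - L) has integer coefficients. Expanding the determinant yields x^5 - 10x^4 + 35x^3 - 50x^2 + 25x. The constant term is 0 because L is singular (the all-ones vector lies in its kernel). The largest eigenvalue, 3.6180, is at most the vertex count 5.

x^5 - 10x^4 + 35x^3 - 50x^2 + 25x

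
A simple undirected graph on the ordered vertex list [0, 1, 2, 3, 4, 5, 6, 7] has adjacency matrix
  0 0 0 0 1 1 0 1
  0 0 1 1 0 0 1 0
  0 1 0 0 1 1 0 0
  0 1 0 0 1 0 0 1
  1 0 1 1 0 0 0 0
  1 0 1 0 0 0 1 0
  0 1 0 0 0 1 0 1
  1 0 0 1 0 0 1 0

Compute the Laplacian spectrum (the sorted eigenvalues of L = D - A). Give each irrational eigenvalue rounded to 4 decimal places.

Reading degrees in the order [0, 1, 2, 3, 4, 5, 6, 7] gives [3, 3, 3, 3, 3, 3, 3, 3]; set D = diag(3, 3, 3, 3, 3, 3, 3, 3) and form L = D - A. Diagonalising L (or applying a numerical eigensolver to the 8x8 matrix) gives the spectrum above. The largest eigenvalue, 6, is at most the vertex count 8. By the matrix-tree theorem the graph has (1/8) * product of the nonzero eigenvalues = 384 spanning trees.

[0, 2, 2, 2, 4, 4, 4, 6]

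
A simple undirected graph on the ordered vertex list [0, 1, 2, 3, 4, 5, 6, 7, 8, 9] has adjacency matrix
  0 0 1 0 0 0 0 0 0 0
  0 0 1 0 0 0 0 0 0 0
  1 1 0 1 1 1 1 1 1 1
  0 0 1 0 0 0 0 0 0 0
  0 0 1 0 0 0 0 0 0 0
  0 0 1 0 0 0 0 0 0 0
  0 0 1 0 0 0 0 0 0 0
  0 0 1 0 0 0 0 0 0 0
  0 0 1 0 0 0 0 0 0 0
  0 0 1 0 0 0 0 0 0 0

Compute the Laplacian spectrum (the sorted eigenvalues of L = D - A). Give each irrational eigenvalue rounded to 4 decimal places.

[0, 1, 1, 1, 1, 1, 1, 1, 1, 10]

Reading degrees in the order [0, 1, 2, 3, 4, 5, 6, 7, 8, 9] gives [1, 1, 9, 1, 1, 1, 1, 1, 1, 1]; set D = diag(1, 1, 9, 1, 1, 1, 1, 1, 1, 1) and form L = D - A. The multiplicity of 0 as a Laplacian eigenvalue equals the number of connected components. The largest eigenvalue, 10, is at most the vertex count 10.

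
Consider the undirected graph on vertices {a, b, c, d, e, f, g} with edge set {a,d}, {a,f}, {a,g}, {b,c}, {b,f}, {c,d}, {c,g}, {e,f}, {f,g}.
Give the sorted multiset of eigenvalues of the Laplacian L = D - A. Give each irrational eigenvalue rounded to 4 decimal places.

[0, 0.8244, 1.6573, 2.2375, 3.1048, 4.8120, 5.3640]

Reading degrees in the order [a, b, c, d, e, f, g] gives [3, 2, 3, 2, 1, 4, 3]; set D = diag(3, 2, 3, 2, 1, 4, 3) and form L = D - A. The multiplicity of 0 as a Laplacian eigenvalue equals the number of connected components. The single zero eigenvalue shows the graph is connected.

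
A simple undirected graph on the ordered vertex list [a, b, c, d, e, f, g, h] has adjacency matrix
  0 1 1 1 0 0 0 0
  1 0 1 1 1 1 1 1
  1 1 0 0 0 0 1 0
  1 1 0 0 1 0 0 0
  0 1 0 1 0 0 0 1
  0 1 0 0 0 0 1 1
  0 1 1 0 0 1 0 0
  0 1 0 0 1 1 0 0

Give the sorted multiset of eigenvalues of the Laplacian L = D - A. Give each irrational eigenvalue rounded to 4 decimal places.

With the vertex order [a, b, c, d, e, f, g, h], the degrees are [3, 7, 3, 3, 3, 3, 3, 3], giving D = diag(3, 7, 3, 3, 3, 3, 3, 3) and L = D - A. Diagonalising L (or applying a numerical eigensolver to the 8x8 matrix) gives the spectrum above. The single zero eigenvalue shows the graph is connected. The largest eigenvalue, 8, is at most the vertex count 8.

[0, 1.7530, 1.7530, 3.4450, 3.4450, 4.8019, 4.8019, 8]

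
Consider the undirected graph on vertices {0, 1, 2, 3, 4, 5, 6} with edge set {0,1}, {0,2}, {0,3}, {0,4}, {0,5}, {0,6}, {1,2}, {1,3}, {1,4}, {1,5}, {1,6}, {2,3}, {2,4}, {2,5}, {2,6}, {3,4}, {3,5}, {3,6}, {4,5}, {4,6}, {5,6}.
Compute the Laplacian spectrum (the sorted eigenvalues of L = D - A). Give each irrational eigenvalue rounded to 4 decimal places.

Each diagonal entry of L is the vertex degree and each off-diagonal entry is -1 where an edge is present, 0 otherwise; in the order [0, 1, 2, 3, 4, 5, 6] the diagonal is [6, 6, 6, 6, 6, 6, 6]. L is symmetric positive semidefinite, so every eigenvalue is real and nonnegative. By the matrix-tree theorem the graph has (1/7) * product of the nonzero eigenvalues = 16807 spanning trees.

[0, 7, 7, 7, 7, 7, 7]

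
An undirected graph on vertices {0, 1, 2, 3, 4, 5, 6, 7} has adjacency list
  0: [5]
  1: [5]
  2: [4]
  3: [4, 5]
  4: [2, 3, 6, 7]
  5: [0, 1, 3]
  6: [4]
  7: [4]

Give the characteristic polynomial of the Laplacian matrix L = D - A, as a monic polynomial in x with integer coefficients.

With the vertex order [0, 1, 2, 3, 4, 5, 6, 7], the degrees are [1, 1, 1, 2, 4, 3, 1, 1], giving D = diag(1, 1, 1, 2, 4, 3, 1, 1) and L = D - A. L has integer entries, so p(x) = det(xI - L) has integer coefficients. Expanding the determinant yields x^8 - 14x^7 + 74x^6 - 190x^5 + 259x^4 - 188x^3 + 66x^2 - 8x. The constant term is 0 because L is singular (the all-ones vector lies in its kernel).

x^8 - 14x^7 + 74x^6 - 190x^5 + 259x^4 - 188x^3 + 66x^2 - 8x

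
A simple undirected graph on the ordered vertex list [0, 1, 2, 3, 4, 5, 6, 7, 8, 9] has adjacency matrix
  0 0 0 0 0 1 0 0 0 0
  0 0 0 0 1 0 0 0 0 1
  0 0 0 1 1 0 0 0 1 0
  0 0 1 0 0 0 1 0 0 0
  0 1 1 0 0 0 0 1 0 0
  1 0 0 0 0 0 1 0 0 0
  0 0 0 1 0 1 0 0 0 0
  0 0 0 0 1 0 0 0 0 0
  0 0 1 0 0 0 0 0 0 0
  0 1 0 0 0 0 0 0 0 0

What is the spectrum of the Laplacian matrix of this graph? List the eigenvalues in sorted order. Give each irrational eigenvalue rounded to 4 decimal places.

[0, 0.1398, 0.4249, 0.6932, 1, 2, 2.2574, 3.1456, 3.6414, 4.6978]

With the vertex order [0, 1, 2, 3, 4, 5, 6, 7, 8, 9], the degrees are [1, 2, 3, 2, 3, 2, 2, 1, 1, 1], giving D = diag(1, 2, 3, 2, 3, 2, 2, 1, 1, 1) and L = D - A. The multiplicity of 0 as a Laplacian eigenvalue equals the number of connected components.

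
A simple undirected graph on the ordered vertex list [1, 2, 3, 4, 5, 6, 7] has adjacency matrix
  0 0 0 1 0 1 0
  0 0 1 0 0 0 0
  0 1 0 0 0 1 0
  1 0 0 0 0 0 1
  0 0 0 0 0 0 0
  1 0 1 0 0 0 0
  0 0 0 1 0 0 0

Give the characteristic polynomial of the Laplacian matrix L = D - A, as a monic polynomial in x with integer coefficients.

Reading degrees in the order [1, 2, 3, 4, 5, 6, 7] gives [2, 1, 2, 2, 0, 2, 1]; set D = diag(2, 1, 2, 2, 0, 2, 1) and form L = D - A. L has integer entries, so p(x) = det(xI - L) has integer coefficients. Expanding the determinant yields x^7 - 10x^6 + 36x^5 - 56x^4 + 35x^3 - 6x^2. Since p(0) = det(-L) = 0, x divides p(x). There are 2 zeros in the spectrum, matching the 2 components.

x^7 - 10x^6 + 36x^5 - 56x^4 + 35x^3 - 6x^2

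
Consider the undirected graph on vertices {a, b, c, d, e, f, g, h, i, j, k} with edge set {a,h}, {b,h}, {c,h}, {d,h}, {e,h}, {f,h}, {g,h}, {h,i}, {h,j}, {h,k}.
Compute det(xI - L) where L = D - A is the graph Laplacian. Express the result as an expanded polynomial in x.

x^11 - 20x^10 + 135x^9 - 480x^8 + 1050x^7 - 1512x^6 + 1470x^5 - 960x^4 + 405x^3 - 100x^2 + 11x

Reading degrees in the order [a, b, c, d, e, f, g, h, i, j, k] gives [1, 1, 1, 1, 1, 1, 1, 10, 1, 1, 1]; set D = diag(1, 1, 1, 1, 1, 1, 1, 10, 1, 1, 1) and form L = D - A. The eigenvalues of L are [0, 1, 1, 1, 1, 1, 1, 1, 1, 1, 11]; the characteristic polynomial is the product of (x - lambda_i), which multiplies out to x^11 - 20x^10 + 135x^9 - 480x^8 + 1050x^7 - 1512x^6 + 1470x^5 - 960x^4 + 405x^3 - 100x^2 + 11x. The constant term is 0 because L is singular (the all-ones vector lies in its kernel).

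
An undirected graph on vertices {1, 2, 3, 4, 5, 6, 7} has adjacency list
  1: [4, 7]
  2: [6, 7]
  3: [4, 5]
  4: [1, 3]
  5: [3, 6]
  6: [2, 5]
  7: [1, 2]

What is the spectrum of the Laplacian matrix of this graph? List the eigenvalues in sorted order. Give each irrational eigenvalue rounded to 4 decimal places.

Reading degrees in the order [1, 2, 3, 4, 5, 6, 7] gives [2, 2, 2, 2, 2, 2, 2]; set D = diag(2, 2, 2, 2, 2, 2, 2) and form L = D - A. L is symmetric positive semidefinite, so every eigenvalue is real and nonnegative. The single zero eigenvalue shows the graph is connected. The largest eigenvalue, 3.8019, is at most the vertex count 7. The eigenvalues sum to 14, which equals trace(L) = 2|E|.

[0, 0.7530, 0.7530, 2.4450, 2.4450, 3.8019, 3.8019]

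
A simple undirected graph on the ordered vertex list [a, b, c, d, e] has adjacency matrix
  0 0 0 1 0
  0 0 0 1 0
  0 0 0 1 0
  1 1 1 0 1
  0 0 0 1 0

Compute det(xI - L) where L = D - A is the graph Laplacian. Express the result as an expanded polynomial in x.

With the vertex order [a, b, c, d, e], the degrees are [1, 1, 1, 4, 1], giving D = diag(1, 1, 1, 4, 1) and L = D - A. L has integer entries, so p(x) = det(xI - L) has integer coefficients. Expanding the determinant yields x^5 - 8x^4 + 18x^3 - 16x^2 + 5x. The constant term is 0 because L is singular (the all-ones vector lies in its kernel). The eigenvalues sum to 8, which equals trace(L) = 2|E|. There is one zero in the spectrum, matching the 1 component.

x^5 - 8x^4 + 18x^3 - 16x^2 + 5x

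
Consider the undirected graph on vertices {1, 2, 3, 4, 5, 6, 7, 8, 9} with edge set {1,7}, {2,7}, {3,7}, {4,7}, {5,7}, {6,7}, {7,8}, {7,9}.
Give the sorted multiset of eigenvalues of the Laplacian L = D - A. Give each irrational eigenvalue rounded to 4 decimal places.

[0, 1, 1, 1, 1, 1, 1, 1, 9]

Reading degrees in the order [1, 2, 3, 4, 5, 6, 7, 8, 9] gives [1, 1, 1, 1, 1, 1, 8, 1, 1]; set D = diag(1, 1, 1, 1, 1, 1, 8, 1, 1) and form L = D - A. The multiplicity of 0 as a Laplacian eigenvalue equals the number of connected components. The largest eigenvalue, 9, is at most the vertex count 9. There is one zero in the spectrum, matching the 1 component.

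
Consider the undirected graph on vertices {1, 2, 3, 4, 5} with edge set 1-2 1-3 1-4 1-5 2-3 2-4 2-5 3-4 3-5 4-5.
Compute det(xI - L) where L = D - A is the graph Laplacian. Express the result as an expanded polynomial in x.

x^5 - 20x^4 + 150x^3 - 500x^2 + 625x

With the vertex order [1, 2, 3, 4, 5], the degrees are [4, 4, 4, 4, 4], giving D = diag(4, 4, 4, 4, 4) and L = D - A. The eigenvalues of L are [0, 5, 5, 5, 5]; the characteristic polynomial is the product of (x - lambda_i), which multiplies out to x^5 - 20x^4 + 150x^3 - 500x^2 + 625x. The coefficient of x^4 equals -trace(L) = -20, matching the sum of degrees. There is one zero in the spectrum, matching the 1 component.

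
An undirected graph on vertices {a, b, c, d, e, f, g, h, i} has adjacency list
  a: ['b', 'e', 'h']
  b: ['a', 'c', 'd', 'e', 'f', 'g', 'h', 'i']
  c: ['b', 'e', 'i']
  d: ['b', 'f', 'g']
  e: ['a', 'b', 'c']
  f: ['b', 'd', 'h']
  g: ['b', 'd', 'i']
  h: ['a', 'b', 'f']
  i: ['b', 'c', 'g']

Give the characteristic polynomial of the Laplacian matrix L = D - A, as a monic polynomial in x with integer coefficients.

Each diagonal entry of L is the vertex degree and each off-diagonal entry is -1 where an edge is present, 0 otherwise; in the order [a, b, c, d, e, f, g, h, i] the diagonal is [3, 8, 3, 3, 3, 3, 3, 3, 3]. L has integer entries, so p(x) = det(xI - L) has integer coefficients. Expanding the determinant yields x^9 - 32x^8 + 428x^7 - 3136x^6 + 13786x^5 - 37232x^4 + 60276x^3 - 53424x^2 + 19845x. The constant term is 0 because L is singular (the all-ones vector lies in its kernel). There is one zero in the spectrum, matching the 1 component. The eigenvalues sum to 32, which equals trace(L) = 2|E|.

x^9 - 32x^8 + 428x^7 - 3136x^6 + 13786x^5 - 37232x^4 + 60276x^3 - 53424x^2 + 19845x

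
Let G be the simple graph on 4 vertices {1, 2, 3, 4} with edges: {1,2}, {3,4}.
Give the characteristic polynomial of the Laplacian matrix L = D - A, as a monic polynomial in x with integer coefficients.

x^4 - 4x^3 + 4x^2

Each diagonal entry of L is the vertex degree and each off-diagonal entry is -1 where an edge is present, 0 otherwise; in the order [1, 2, 3, 4] the diagonal is [1, 1, 1, 1]. Computing det(xI - L) by cofactor expansion (or equivalently via sum-over-permutations) gives x^4 - 4x^3 + 4x^2. The coefficient of x^3 equals -trace(L) = -4, matching the sum of degrees. The eigenvalues sum to 4, which equals trace(L) = 2|E|.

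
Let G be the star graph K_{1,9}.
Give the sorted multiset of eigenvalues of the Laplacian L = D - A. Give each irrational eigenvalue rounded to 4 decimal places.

The graph has 10 vertices and degree multiset [9, 1, 1, 1, 1, 1, 1, 1, 1, 1]; D is the diagonal matrix of degrees and L = D - A. The multiplicity of 0 as a Laplacian eigenvalue equals the number of connected components. There is one zero in the spectrum, matching the 1 component.

[0, 1, 1, 1, 1, 1, 1, 1, 1, 10]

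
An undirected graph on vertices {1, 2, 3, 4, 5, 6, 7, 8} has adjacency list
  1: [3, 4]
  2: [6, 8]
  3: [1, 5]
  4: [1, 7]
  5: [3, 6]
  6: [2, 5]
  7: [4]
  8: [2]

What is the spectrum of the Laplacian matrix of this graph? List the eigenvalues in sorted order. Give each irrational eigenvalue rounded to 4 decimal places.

With the vertex order [1, 2, 3, 4, 5, 6, 7, 8], the degrees are [2, 2, 2, 2, 2, 2, 1, 1], giving D = diag(2, 2, 2, 2, 2, 2, 1, 1) and L = D - A. Since every row of L sums to 0, the all-ones vector is in the kernel and 0 is an eigenvalue. By the matrix-tree theorem the graph has (1/8) * product of the nonzero eigenvalues = 1 spanning tree.

[0, 0.1522, 0.5858, 1.2346, 2, 2.7654, 3.4142, 3.8478]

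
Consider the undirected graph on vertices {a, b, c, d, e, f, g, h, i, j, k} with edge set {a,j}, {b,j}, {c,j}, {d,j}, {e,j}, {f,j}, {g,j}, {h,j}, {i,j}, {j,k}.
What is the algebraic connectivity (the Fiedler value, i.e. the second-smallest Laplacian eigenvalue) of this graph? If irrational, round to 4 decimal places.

1

Each diagonal entry of L is the vertex degree and each off-diagonal entry is -1 where an edge is present, 0 otherwise; in the order [a, b, c, d, e, f, g, h, i, j, k] the diagonal is [1, 1, 1, 1, 1, 1, 1, 1, 1, 10, 1]. The smallest Laplacian eigenvalue is always 0. The next one, lambda_2 = 1, measures how hard the graph is to disconnect: larger values mean better connectivity. The eigenvalues sum to 20, which equals trace(L) = 2|E|.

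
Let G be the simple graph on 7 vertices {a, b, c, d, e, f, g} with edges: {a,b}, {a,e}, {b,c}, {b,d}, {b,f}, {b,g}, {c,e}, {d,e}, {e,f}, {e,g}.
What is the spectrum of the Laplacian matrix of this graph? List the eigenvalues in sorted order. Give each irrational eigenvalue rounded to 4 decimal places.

Each diagonal entry of L is the vertex degree and each off-diagonal entry is -1 where an edge is present, 0 otherwise; in the order [a, b, c, d, e, f, g] the diagonal is [2, 5, 2, 2, 5, 2, 2]. Diagonalising L (or applying a numerical eigensolver to the 7x7 matrix) gives the spectrum above. The single zero eigenvalue shows the graph is connected. The eigenvalues sum to 20, which equals trace(L) = 2|E|.

[0, 2, 2, 2, 2, 5, 7]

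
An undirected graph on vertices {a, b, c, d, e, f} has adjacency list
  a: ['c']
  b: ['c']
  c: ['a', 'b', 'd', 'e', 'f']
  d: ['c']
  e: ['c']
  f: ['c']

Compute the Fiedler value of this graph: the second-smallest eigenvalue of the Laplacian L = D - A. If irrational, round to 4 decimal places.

1

With the vertex order [a, b, c, d, e, f], the degrees are [1, 1, 5, 1, 1, 1], giving D = diag(1, 1, 5, 1, 1, 1) and L = D - A. The sorted Laplacian eigenvalues are [0, 1, 1, 1, 1, 6]; the algebraic connectivity is the second entry, 1. The largest eigenvalue, 6, is at most the vertex count 6. By the matrix-tree theorem the graph has (1/6) * product of the nonzero eigenvalues = 1 spanning tree.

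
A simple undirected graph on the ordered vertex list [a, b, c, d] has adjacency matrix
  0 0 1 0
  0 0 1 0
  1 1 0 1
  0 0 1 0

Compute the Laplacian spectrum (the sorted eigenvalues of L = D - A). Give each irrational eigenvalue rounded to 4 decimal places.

[0, 1, 1, 4]

Reading degrees in the order [a, b, c, d] gives [1, 1, 3, 1]; set D = diag(1, 1, 3, 1) and form L = D - A. Diagonalising L (or applying a numerical eigensolver to the 4x4 matrix) gives the spectrum above.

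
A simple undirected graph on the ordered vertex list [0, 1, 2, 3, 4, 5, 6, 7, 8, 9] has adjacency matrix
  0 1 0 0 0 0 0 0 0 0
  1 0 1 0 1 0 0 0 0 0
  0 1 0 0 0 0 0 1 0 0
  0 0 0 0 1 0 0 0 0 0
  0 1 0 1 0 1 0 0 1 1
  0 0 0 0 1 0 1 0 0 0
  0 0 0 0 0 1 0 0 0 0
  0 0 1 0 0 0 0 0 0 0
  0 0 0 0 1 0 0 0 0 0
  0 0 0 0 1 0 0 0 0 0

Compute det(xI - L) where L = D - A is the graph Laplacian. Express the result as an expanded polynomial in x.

With the vertex order [0, 1, 2, 3, 4, 5, 6, 7, 8, 9], the degrees are [1, 3, 2, 1, 5, 2, 1, 1, 1, 1], giving D = diag(1, 3, 2, 1, 5, 2, 1, 1, 1, 1) and L = D - A. L has integer entries, so p(x) = det(xI - L) has integer coefficients. Expanding the determinant yields x^10 - 18x^9 + 129x^8 - 484x^7 + 1048x^6 - 1358x^5 + 1054x^4 - 472x^3 + 110x^2 - 10x. The constant term is 0 because L is singular (the all-ones vector lies in its kernel).

x^10 - 18x^9 + 129x^8 - 484x^7 + 1048x^6 - 1358x^5 + 1054x^4 - 472x^3 + 110x^2 - 10x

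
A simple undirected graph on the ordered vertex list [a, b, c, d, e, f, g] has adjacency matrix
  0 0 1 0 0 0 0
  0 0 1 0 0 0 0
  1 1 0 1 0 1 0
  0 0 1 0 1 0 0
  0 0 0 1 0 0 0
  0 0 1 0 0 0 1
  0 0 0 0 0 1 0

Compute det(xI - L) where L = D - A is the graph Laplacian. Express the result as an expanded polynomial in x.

Each diagonal entry of L is the vertex degree and each off-diagonal entry is -1 where an edge is present, 0 otherwise; in the order [a, b, c, d, e, f, g] the diagonal is [1, 1, 4, 2, 1, 2, 1]. Computing det(xI - L) by cofactor expansion (or equivalently via sum-over-permutations) gives x^7 - 12x^6 + 52x^5 - 104x^4 + 100x^3 - 44x^2 + 7x. The constant term is 0 because L is singular (the all-ones vector lies in its kernel).

x^7 - 12x^6 + 52x^5 - 104x^4 + 100x^3 - 44x^2 + 7x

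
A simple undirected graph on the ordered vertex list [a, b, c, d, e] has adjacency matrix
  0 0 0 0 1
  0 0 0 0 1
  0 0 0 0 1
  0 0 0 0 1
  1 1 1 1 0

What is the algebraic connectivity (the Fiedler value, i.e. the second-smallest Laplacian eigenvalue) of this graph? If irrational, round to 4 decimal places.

Each diagonal entry of L is the vertex degree and each off-diagonal entry is -1 where an edge is present, 0 otherwise; in the order [a, b, c, d, e] the diagonal is [1, 1, 1, 1, 4]. The smallest Laplacian eigenvalue is always 0. The next one, lambda_2 = 1, measures how hard the graph is to disconnect: larger values mean better connectivity. The largest eigenvalue, 5, is at most the vertex count 5. By the matrix-tree theorem the graph has (1/5) * product of the nonzero eigenvalues = 1 spanning tree.

1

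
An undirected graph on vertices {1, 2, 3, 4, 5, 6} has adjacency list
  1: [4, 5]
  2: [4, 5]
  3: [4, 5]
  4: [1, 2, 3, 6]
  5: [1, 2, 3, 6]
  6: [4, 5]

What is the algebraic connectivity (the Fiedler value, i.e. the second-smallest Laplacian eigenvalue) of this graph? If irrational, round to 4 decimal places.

Reading degrees in the order [1, 2, 3, 4, 5, 6] gives [2, 2, 2, 4, 4, 2]; set D = diag(2, 2, 2, 4, 4, 2) and form L = D - A. The smallest Laplacian eigenvalue is always 0. The next one, lambda_2 = 2, measures how hard the graph is to disconnect: larger values mean better connectivity. There is one zero in the spectrum, matching the 1 component. The eigenvalues sum to 16, which equals trace(L) = 2|E|.

2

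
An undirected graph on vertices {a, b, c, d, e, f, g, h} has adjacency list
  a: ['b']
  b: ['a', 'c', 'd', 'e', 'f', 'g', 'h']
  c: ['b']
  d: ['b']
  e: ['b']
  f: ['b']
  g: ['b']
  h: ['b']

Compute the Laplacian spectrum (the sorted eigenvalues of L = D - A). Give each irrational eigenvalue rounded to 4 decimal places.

[0, 1, 1, 1, 1, 1, 1, 8]

Reading degrees in the order [a, b, c, d, e, f, g, h] gives [1, 7, 1, 1, 1, 1, 1, 1]; set D = diag(1, 7, 1, 1, 1, 1, 1, 1) and form L = D - A. L is symmetric positive semidefinite, so every eigenvalue is real and nonnegative. The largest eigenvalue, 8, is at most the vertex count 8.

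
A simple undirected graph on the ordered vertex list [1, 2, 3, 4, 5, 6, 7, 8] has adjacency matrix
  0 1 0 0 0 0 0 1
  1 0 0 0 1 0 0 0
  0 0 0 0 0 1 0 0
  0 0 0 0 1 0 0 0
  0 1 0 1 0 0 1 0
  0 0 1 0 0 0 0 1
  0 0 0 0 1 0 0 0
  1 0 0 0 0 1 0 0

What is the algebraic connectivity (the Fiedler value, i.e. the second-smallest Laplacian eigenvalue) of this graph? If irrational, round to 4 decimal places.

Each diagonal entry of L is the vertex degree and each off-diagonal entry is -1 where an edge is present, 0 otherwise; in the order [1, 2, 3, 4, 5, 6, 7, 8] the diagonal is [2, 2, 1, 1, 3, 2, 1, 2]. The smallest Laplacian eigenvalue is always 0. The next one, lambda_2 = 0.1667, measures how hard the graph is to disconnect: larger values mean better connectivity. By the matrix-tree theorem the graph has (1/8) * product of the nonzero eigenvalues = 1 spanning tree.

0.1667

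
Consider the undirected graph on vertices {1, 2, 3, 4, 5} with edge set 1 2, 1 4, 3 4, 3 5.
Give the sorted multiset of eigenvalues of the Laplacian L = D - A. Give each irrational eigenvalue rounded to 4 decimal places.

With the vertex order [1, 2, 3, 4, 5], the degrees are [2, 1, 2, 2, 1], giving D = diag(2, 1, 2, 2, 1) and L = D - A. The multiplicity of 0 as a Laplacian eigenvalue equals the number of connected components.

[0, 0.3820, 1.3820, 2.6180, 3.6180]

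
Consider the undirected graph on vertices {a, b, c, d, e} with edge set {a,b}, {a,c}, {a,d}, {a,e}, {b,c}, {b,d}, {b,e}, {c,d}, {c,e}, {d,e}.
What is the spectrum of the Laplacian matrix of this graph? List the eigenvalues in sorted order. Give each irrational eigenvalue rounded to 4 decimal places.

With the vertex order [a, b, c, d, e], the degrees are [4, 4, 4, 4, 4], giving D = diag(4, 4, 4, 4, 4) and L = D - A. Since every row of L sums to 0, the all-ones vector is in the kernel and 0 is an eigenvalue. The single zero eigenvalue shows the graph is connected. The eigenvalues sum to 20, which equals trace(L) = 2|E|. There is one zero in the spectrum, matching the 1 component.

[0, 5, 5, 5, 5]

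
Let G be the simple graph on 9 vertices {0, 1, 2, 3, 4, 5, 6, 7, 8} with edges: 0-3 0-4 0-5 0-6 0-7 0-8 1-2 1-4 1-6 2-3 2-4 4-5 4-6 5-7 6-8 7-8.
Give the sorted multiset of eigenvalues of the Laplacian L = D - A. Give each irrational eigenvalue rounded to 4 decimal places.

[0, 1.2595, 1.9145, 2.6057, 3.6113, 4.2279, 5.0411, 6.0997, 7.2404]

With the vertex order [0, 1, 2, 3, 4, 5, 6, 7, 8], the degrees are [6, 3, 3, 2, 5, 3, 4, 3, 3], giving D = diag(6, 3, 3, 2, 5, 3, 4, 3, 3) and L = D - A. The multiplicity of 0 as a Laplacian eigenvalue equals the number of connected components. The single zero eigenvalue shows the graph is connected.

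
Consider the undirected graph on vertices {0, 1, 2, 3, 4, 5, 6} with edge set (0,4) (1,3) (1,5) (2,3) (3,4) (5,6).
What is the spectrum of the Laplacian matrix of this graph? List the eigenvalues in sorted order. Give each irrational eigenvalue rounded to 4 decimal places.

Reading degrees in the order [0, 1, 2, 3, 4, 5, 6] gives [1, 2, 1, 3, 2, 2, 1]; set D = diag(1, 2, 1, 3, 2, 2, 1) and form L = D - A. L is symmetric positive semidefinite, so every eigenvalue is real and nonnegative.

[0, 0.2603, 0.6262, 1.4055, 2.2742, 3.0996, 4.3342]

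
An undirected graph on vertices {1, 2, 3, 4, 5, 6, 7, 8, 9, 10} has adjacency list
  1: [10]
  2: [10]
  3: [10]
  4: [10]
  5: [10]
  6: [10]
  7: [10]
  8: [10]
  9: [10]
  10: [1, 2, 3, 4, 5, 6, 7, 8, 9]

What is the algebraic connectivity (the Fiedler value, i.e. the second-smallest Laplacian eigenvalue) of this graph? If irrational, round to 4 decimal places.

Reading degrees in the order [1, 2, 3, 4, 5, 6, 7, 8, 9, 10] gives [1, 1, 1, 1, 1, 1, 1, 1, 1, 9]; set D = diag(1, 1, 1, 1, 1, 1, 1, 1, 1, 9) and form L = D - A. The sorted Laplacian eigenvalues are [0, 1, 1, 1, 1, 1, 1, 1, 1, 10]; the algebraic connectivity is the second entry, 1.

1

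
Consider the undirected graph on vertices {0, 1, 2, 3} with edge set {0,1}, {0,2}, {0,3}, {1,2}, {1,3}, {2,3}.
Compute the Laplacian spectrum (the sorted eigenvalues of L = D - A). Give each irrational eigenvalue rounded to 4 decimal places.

Reading degrees in the order [0, 1, 2, 3] gives [3, 3, 3, 3]; set D = diag(3, 3, 3, 3) and form L = D - A. The multiplicity of 0 as a Laplacian eigenvalue equals the number of connected components. The single zero eigenvalue shows the graph is connected. The eigenvalues sum to 12, which equals trace(L) = 2|E|.

[0, 4, 4, 4]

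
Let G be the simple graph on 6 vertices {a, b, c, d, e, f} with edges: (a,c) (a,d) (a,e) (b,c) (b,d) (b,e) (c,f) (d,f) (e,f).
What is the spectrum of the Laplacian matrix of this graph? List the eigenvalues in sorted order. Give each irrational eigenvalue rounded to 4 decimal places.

Each diagonal entry of L is the vertex degree and each off-diagonal entry is -1 where an edge is present, 0 otherwise; in the order [a, b, c, d, e, f] the diagonal is [3, 3, 3, 3, 3, 3]. L is symmetric positive semidefinite, so every eigenvalue is real and nonnegative. By the matrix-tree theorem the graph has (1/6) * product of the nonzero eigenvalues = 81 spanning trees.

[0, 3, 3, 3, 3, 6]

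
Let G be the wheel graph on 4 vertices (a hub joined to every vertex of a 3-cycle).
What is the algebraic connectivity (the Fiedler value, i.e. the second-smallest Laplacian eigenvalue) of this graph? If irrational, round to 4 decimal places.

The graph has 4 vertices and degree multiset [3, 3, 3, 3]; D is the diagonal matrix of degrees and L = D - A. Computing the eigenvalues of L and sorting gives [0, 4, 4, 4]. The Fiedler value lambda_2 = 4 is strictly positive, so the graph is connected. There is one zero in the spectrum, matching the 1 component. The eigenvalues sum to 12, which equals trace(L) = 2|E|.

4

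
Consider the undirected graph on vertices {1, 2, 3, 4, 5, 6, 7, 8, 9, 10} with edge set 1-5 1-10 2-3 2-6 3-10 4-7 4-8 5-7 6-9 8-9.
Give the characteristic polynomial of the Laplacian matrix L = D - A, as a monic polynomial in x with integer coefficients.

x^10 - 20x^9 + 170x^8 - 800x^7 + 2275x^6 - 4004x^5 + 4290x^4 - 2640x^3 + 825x^2 - 100x

With the vertex order [1, 2, 3, 4, 5, 6, 7, 8, 9, 10], the degrees are [2, 2, 2, 2, 2, 2, 2, 2, 2, 2], giving D = diag(2, 2, 2, 2, 2, 2, 2, 2, 2, 2) and L = D - A. Computing det(xI - L) by cofactor expansion (or equivalently via sum-over-permutations) gives x^10 - 20x^9 + 170x^8 - 800x^7 + 2275x^6 - 4004x^5 + 4290x^4 - 2640x^3 + 825x^2 - 100x. The constant term is 0 because L is singular (the all-ones vector lies in its kernel). There is one zero in the spectrum, matching the 1 component.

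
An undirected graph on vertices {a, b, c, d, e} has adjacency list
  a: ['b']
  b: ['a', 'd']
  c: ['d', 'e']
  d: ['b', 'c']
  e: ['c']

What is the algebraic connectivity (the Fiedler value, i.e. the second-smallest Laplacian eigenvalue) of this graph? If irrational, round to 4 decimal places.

0.3820

Reading degrees in the order [a, b, c, d, e] gives [1, 2, 2, 2, 1]; set D = diag(1, 2, 2, 2, 1) and form L = D - A. The sorted Laplacian eigenvalues are [0, 0.3820, 1.3820, 2.6180, 3.6180]; the algebraic connectivity is the second entry, 0.3820.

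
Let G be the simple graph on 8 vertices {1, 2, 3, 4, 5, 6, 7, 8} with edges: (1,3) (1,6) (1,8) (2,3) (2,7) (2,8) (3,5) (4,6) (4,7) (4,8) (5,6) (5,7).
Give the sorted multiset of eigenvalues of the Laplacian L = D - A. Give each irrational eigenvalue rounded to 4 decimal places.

Each diagonal entry of L is the vertex degree and each off-diagonal entry is -1 where an edge is present, 0 otherwise; in the order [1, 2, 3, 4, 5, 6, 7, 8] the diagonal is [3, 3, 3, 3, 3, 3, 3, 3]. Diagonalising L (or applying a numerical eigensolver to the 8x8 matrix) gives the spectrum above. The single zero eigenvalue shows the graph is connected.

[0, 2, 2, 2, 4, 4, 4, 6]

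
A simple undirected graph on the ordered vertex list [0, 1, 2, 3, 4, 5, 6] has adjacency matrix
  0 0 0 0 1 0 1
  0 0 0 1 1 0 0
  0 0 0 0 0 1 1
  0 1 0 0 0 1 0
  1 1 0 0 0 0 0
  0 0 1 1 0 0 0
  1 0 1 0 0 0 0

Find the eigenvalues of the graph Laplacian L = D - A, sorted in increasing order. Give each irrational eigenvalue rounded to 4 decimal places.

With the vertex order [0, 1, 2, 3, 4, 5, 6], the degrees are [2, 2, 2, 2, 2, 2, 2], giving D = diag(2, 2, 2, 2, 2, 2, 2) and L = D - A. The multiplicity of 0 as a Laplacian eigenvalue equals the number of connected components. The single zero eigenvalue shows the graph is connected. The eigenvalues sum to 14, which equals trace(L) = 2|E|.

[0, 0.7530, 0.7530, 2.4450, 2.4450, 3.8019, 3.8019]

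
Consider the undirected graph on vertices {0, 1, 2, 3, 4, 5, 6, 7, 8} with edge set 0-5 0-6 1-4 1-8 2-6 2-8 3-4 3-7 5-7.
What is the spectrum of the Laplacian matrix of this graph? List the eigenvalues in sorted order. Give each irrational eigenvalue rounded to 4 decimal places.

Reading degrees in the order [0, 1, 2, 3, 4, 5, 6, 7, 8] gives [2, 2, 2, 2, 2, 2, 2, 2, 2]; set D = diag(2, 2, 2, 2, 2, 2, 2, 2, 2) and form L = D - A. Since every row of L sums to 0, the all-ones vector is in the kernel and 0 is an eigenvalue. The single zero eigenvalue shows the graph is connected.

[0, 0.4679, 0.4679, 1.6527, 1.6527, 3, 3, 3.8794, 3.8794]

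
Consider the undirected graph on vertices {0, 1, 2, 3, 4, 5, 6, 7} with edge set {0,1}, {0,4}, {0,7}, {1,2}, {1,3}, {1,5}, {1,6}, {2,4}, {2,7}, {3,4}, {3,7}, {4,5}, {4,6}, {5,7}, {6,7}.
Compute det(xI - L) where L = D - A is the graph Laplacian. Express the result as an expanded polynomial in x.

With the vertex order [0, 1, 2, 3, 4, 5, 6, 7], the degrees are [3, 5, 3, 3, 5, 3, 3, 5], giving D = diag(3, 5, 3, 3, 5, 3, 3, 5) and L = D - A. The eigenvalues of L are [0, 3, 3, 3, 3, 5, 5, 8]; the characteristic polynomial is the product of (x - lambda_i), which multiplies out to x^8 - 30x^7 + 375x^6 - 2540x^5 + 10095x^4 - 23598x^3 + 30105x^2 - 16200x. The coefficient of x^7 equals -trace(L) = -30, matching the sum of degrees.

x^8 - 30x^7 + 375x^6 - 2540x^5 + 10095x^4 - 23598x^3 + 30105x^2 - 16200x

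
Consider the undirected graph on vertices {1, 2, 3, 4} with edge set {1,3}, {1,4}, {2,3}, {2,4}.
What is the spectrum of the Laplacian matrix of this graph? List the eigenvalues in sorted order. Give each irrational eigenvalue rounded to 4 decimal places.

Reading degrees in the order [1, 2, 3, 4] gives [2, 2, 2, 2]; set D = diag(2, 2, 2, 2) and form L = D - A. The multiplicity of 0 as a Laplacian eigenvalue equals the number of connected components. There is one zero in the spectrum, matching the 1 component.

[0, 2, 2, 4]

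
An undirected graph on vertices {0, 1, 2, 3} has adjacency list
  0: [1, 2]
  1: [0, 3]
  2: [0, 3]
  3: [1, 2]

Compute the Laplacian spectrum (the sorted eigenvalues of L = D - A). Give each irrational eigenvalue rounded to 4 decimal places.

[0, 2, 2, 4]

With the vertex order [0, 1, 2, 3], the degrees are [2, 2, 2, 2], giving D = diag(2, 2, 2, 2) and L = D - A. The multiplicity of 0 as a Laplacian eigenvalue equals the number of connected components. The single zero eigenvalue shows the graph is connected. There is one zero in the spectrum, matching the 1 component.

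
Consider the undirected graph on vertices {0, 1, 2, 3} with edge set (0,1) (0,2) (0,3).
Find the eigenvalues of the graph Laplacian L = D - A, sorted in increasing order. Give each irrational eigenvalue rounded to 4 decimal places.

[0, 1, 1, 4]

With the vertex order [0, 1, 2, 3], the degrees are [3, 1, 1, 1], giving D = diag(3, 1, 1, 1) and L = D - A. Diagonalising L (or applying a numerical eigensolver to the 4x4 matrix) gives the spectrum above. The single zero eigenvalue shows the graph is connected. By the matrix-tree theorem the graph has (1/4) * product of the nonzero eigenvalues = 1 spanning tree.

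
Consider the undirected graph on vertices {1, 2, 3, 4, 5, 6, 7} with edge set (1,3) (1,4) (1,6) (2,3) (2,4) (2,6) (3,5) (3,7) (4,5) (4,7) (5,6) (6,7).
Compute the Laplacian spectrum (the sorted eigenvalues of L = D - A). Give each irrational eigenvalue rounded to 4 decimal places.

With the vertex order [1, 2, 3, 4, 5, 6, 7], the degrees are [3, 3, 4, 4, 3, 4, 3], giving D = diag(3, 3, 4, 4, 3, 4, 3) and L = D - A. Diagonalising L (or applying a numerical eigensolver to the 7x7 matrix) gives the spectrum above. The largest eigenvalue, 7, is at most the vertex count 7.

[0, 3, 3, 3, 4, 4, 7]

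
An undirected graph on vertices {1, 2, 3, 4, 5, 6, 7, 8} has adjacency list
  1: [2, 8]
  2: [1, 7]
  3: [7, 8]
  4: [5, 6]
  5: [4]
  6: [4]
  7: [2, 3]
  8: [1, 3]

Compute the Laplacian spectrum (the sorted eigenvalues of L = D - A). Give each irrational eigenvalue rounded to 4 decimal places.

Reading degrees in the order [1, 2, 3, 4, 5, 6, 7, 8] gives [2, 2, 2, 2, 1, 1, 2, 2]; set D = diag(2, 2, 2, 2, 1, 1, 2, 2) and form L = D - A. Diagonalising L (or applying a numerical eigensolver to the 8x8 matrix) gives the spectrum above. The 2 zero eigenvalues correspond to the 2 connected components. There are 2 zeros in the spectrum, matching the 2 components. The largest eigenvalue, 3.6180, is at most the vertex count 8.

[0, 0, 1, 1.3820, 1.3820, 3, 3.6180, 3.6180]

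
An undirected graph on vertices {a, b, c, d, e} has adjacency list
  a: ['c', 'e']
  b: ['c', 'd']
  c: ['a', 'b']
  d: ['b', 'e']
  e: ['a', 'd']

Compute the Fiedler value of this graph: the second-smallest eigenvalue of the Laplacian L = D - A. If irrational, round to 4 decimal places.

With the vertex order [a, b, c, d, e], the degrees are [2, 2, 2, 2, 2], giving D = diag(2, 2, 2, 2, 2) and L = D - A. The sorted Laplacian eigenvalues are [0, 1.3820, 1.3820, 3.6180, 3.6180]; the algebraic connectivity is the second entry, 1.3820. By the matrix-tree theorem the graph has (1/5) * product of the nonzero eigenvalues = 5 spanning trees. The eigenvalues sum to 10, which equals trace(L) = 2|E|.

1.3820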